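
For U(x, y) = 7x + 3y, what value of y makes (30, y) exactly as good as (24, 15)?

y = 1

U(24, 15) = 213.
Set U(30, y) = 213 and solve.
7·30 + 3y = 213 ⇒ 3y = 3 ⇒ y = 1.
Check: U(30, 1) = 213.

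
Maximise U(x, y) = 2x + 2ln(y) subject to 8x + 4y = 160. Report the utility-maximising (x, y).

MU_x = 2, MU_y = 2/y.
MRS = 2 ÷ (2/y).
Tangency: set MRS = p_x/p_y = 8/4 = 2.
MRS depends only on y: y = 2 ⇒ y* = 2.
From the budget, 8·x = 160 − 4·2 = 152, so x* = 19.

x* = 19, y* = 2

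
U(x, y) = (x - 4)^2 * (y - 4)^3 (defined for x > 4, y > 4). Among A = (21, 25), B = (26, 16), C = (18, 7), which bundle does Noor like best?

Evaluate utility at each bundle:
U(A) = 2676429.
U(B) = 836352.
U(C) = 5292.
Highest utility is A, so A ≻ B ≻ C.

Bundle A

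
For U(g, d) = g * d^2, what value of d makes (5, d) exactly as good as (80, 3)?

d = 12

U(80, 3) = 720.
Set U(5, d) = 720 and solve.
With g = 5: d^2 = 720/5 = 144; taking the square root, d = 12.
Check: U(5, 12) = 720.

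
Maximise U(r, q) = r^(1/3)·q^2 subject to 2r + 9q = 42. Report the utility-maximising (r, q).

r* = 3, q* = 4

MU_r = 1/3·r^(-2/3)·q^2 and MU_q = 2·r^(1/3)·q.
MRS = MU_r/MU_q = (1/6)·q/r.
Tangency: set MRS = p_r/p_q = 2/9.
So (1/6)·q/r = 2/9, i.e. q = (4/3)·r.
Substitute into the budget 2·r + 9·q = 42: 14·r = 42, so r* = 3.
Then q* = (4/3)·3 = 4.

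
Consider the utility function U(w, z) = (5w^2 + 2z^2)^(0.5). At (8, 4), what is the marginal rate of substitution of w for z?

MRS = 5

For CES with ρ = 2, MRS = (5/2)·(z/w)^(-1).
At (8, 4): MRS = 5.
The indifference curve has slope −5 at this bundle.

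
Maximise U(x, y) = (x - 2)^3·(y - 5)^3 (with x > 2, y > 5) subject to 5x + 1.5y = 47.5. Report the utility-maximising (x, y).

MU_x = 3·(x−2)^2·(y−5)^3, MU_y = 3·(x−2)^3·(y−5)^2.
MRS = (y−5)/(x−2).
Tangency: set MRS = p_x/p_y = 5/1.5 = 10/3.
So (y − 5)/(x − 2) = 10/3, i.e. (y − 5) = (10/3)·(x − 2).
Rewrite the budget in excess-of-subsistence terms: 5·(x − 2) + 1.5·(y − 5) = 47.5 − 5·2 − 1.5·5 = 30.
Substituting, 10·(x − 2) = 30, so x − 2 = 3 and x* = 5.
Then y − 5 = (10/3)·3 = 10, so y* = 15.

x* = 5, y* = 15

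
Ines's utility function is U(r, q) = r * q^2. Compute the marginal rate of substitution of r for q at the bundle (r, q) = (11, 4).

MRS = 2/11

MU_r = q^2 and MU_q = 2·r·q.
MRS = MU_r/MU_q = (1/2)·q/r.
At (11, 4): MRS = 2/11.
That is, one extra unit of r is worth 2/11 units of q at the margin.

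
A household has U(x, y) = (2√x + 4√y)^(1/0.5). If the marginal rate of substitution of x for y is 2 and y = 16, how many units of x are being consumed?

For CES with ρ = 0.5, MRS = (2/4)·√(y/x).
Setting (2/4)·√(16/x) = 2 gives √(16/x) = 4, so 16/x = 16 and x = 1.

x = 1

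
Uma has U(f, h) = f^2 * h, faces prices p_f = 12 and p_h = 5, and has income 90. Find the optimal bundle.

MU_f = 2·f·h and MU_h = f^2.
MRS = MU_f/MU_h = (2/1)·h/f.
Tangency: set MRS = p_f/p_h = 12/5 = 2.4.
So (2/1)·h/f = 2.4, i.e. h = 1.2·f.
Substitute into the budget 12·f + 5·h = 90: 18·f = 90, so f* = 5.
Then h* = 1.2·5 = 6.

f* = 5, h* = 6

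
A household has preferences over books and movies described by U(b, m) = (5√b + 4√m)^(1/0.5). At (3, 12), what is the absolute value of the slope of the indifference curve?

MRS = 2.5

For CES with ρ = 0.5, MRS = (5/4)·√(m/b).
At (3, 12): MRS = 2.5.
That is, one extra unit of b is worth 2.5 units of m at the margin.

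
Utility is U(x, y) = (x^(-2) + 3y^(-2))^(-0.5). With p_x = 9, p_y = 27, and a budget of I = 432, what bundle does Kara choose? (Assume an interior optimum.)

x* = 12, y* = 12

For CES with ρ = -2, MRS = (1/3)·(y/x)^3.
Tangency: set MRS = p_x/p_y = 9/27 = 1/3.
So (y/x)^3 = 1; taking the cube root, y/x = 1, i.e. y = x.
Substitute into the budget 9·x + 27·y = 432: 36·x = 432, so x* = 12 and y* = 12.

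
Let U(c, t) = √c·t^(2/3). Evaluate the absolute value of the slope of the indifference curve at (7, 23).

MU_c = 0.5·c^(-0.5)·t^(2/3) and MU_t = 2/3·√c·t^(-1/3).
MRS = MU_c/MU_t = (0.75)·t/c.
At (7, 23): MRS = 69/28.
That is, one extra unit of c is worth 69/28 units of t at the margin.

MRS = 69/28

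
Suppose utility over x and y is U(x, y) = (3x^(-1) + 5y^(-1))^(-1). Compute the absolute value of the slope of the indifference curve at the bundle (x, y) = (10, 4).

MRS = 12/125

For CES with ρ = -1, MRS = (3/5)·(y/x)^2.
At (10, 4): MRS = 12/125.
The indifference curve has slope −12/125 at this bundle.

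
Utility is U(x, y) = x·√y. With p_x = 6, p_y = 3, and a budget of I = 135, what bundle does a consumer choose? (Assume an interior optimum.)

x* = 15, y* = 15

MU_x = √y and MU_y = 0.5·x·y^(-0.5).
MRS = MU_x/MU_y = (2)·y/x.
Tangency: set MRS = p_x/p_y = 6/3 = 2.
So (2)·y/x = 2, i.e. y = x.
Substitute into the budget 6·x + 3·y = 135: 9·x = 135, so x* = 15.
Then y* = 15.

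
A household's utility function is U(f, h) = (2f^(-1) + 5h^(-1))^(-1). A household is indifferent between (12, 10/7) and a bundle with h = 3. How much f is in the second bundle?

U depends on (f, h) only through S = 2f^(-1) + 5h^(-1), so equal utility means equal S. At (12, 10/7): S = 11/3.
With h = 3: 5·3^(-1) = 5/3, so 2f^(-1) = 11/3 − 5/3 = 2, i.e. f^(-1) = 1.
Hence f = 1/1 = 1.
Check: U(1, 3) = 0.2727.

f = 1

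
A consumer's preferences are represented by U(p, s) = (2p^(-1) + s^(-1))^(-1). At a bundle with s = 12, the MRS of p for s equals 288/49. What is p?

p = 7

For CES with ρ = -1, MRS = (2/1)·(s/p)^2.
Setting (2/1)·(12/p)^2 = 288/49 gives (12/p)^2 = 144/49, so 12/p = 12/7 and p = 7.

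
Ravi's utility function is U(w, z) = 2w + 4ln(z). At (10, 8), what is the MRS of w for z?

MRS = 4

MU_w = 2, MU_z = 4/z.
MRS = 2 ÷ (4/z).
At (10, 8): MRS = 4.
So at (10, 8) the consumer would give up 4 units of z for one more unit of w.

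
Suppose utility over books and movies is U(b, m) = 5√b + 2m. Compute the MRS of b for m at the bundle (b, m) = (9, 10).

MU_b = 5/(2√b), MU_m = 2.
MRS = 5/(2√b) ÷ 2.
At (9, 10): MRS = 5/12.
That is, one extra unit of b is worth 5/12 units of m at the margin.

MRS = 5/12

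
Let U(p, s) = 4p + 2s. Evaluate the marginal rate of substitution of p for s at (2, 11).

MU_p = 4, MU_s = 2, so MRS = 4/2 = 2 at every bundle.
At (2, 11): MRS = 2.
That is, one extra unit of p is worth 2 units of s at the margin.

MRS = 2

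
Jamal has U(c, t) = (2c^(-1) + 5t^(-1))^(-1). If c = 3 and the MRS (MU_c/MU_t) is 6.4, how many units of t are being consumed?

t = 12

For CES with ρ = -1, MRS = (2/5)·(t/c)^2.
Setting (2/5)·(t/3)^2 = 6.4 gives (t/3)^2 = 16, so t/3 = 4 and t = 12.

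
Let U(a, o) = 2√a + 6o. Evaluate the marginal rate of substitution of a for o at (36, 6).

MRS = 1/36

MU_a = 2/(2√a), MU_o = 6.
MRS = 2/(2√a) ÷ 6.
At (36, 6): MRS = 1/36.
That is, one extra unit of a is worth 1/36 units of o at the margin.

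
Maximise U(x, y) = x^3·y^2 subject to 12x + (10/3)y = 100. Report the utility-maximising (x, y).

MU_x = 3·x^2·y^2 and MU_y = 2·x^3·y.
MRS = MU_x/MU_y = (3/2)·y/x.
Tangency: set MRS = p_x/p_y = 12/(10/3) = 3.6.
So (3/2)·y/x = 3.6, i.e. y = 2.4·x.
Substitute into the budget 12·x + (10/3)·y = 100: 20·x = 100, so x* = 5.
Then y* = 2.4·5 = 12.

x* = 5, y* = 12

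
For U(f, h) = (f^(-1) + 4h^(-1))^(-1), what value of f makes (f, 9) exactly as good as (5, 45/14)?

f = 1

U depends on (f, h) only through S = f^(-1) + 4h^(-1), so equal utility means equal S. At (5, 45/14): S = 13/9.
With h = 9: 4·9^(-1) = 4/9, so f^(-1) = 13/9 − 4/9 = 1.
Hence f = 1/1 = 1.
Check: U(1, 9) = 0.6923.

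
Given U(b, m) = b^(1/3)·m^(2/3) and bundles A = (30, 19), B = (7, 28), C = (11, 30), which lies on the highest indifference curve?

Evaluate utility at each bundle:
U(A) = 22.125.
U(B) = 17.639.
U(C) = 21.472.
Highest utility is A, so A ≻ C ≻ B.

Bundle A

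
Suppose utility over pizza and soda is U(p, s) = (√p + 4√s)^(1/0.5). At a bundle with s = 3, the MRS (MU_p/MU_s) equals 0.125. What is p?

p = 12

For CES with ρ = 0.5, MRS = (1/4)·√(s/p).
Setting (1/4)·√(3/p) = 0.125 gives √(3/p) = 0.5, so 3/p = 0.25 and p = 12.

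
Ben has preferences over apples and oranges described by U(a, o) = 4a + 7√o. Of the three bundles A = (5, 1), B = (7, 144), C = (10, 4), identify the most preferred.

Evaluate utility at each bundle:
U(A) = 27.000.
U(B) = 112.000.
U(C) = 54.000.
Highest utility is B, so B ≻ C ≻ A.

Bundle B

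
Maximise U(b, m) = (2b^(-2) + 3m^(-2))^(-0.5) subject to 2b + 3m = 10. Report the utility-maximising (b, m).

b* = 2, m* = 2

For CES with ρ = -2, MRS = (2/3)·(m/b)^3.
Tangency: set MRS = p_b/p_m = 2/3.
So (m/b)^3 = 1; taking the cube root, m/b = 1, i.e. m = b.
Substitute into the budget 2·b + 3·m = 10: 5·b = 10, so b* = 2 and m* = 2.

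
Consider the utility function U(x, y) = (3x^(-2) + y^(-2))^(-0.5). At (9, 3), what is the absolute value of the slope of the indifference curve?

MRS = 1/9

For CES with ρ = -2, MRS = (3/1)·(y/x)^3.
At (9, 3): MRS = 1/9.
That is, one extra unit of x is worth 1/9 units of y at the margin.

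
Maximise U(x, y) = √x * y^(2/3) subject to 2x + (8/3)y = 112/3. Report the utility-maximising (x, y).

x* = 8, y* = 8

MU_x = 0.5·x^(-0.5)·y^(2/3) and MU_y = 2/3·√x·y^(-1/3).
MRS = MU_x/MU_y = (0.75)·y/x.
Tangency: set MRS = p_x/p_y = 2/(8/3) = 0.75.
So (0.75)·y/x = 0.75, i.e. y = x.
Substitute into the budget 2·x + (8/3)·y = 112/3: (14/3)·x = 112/3, so x* = 8.
Then y* = 8.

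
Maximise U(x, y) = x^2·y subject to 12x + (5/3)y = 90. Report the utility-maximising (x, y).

x* = 5, y* = 18

MU_x = 2·x·y and MU_y = x^2.
MRS = MU_x/MU_y = (2/1)·y/x.
Tangency: set MRS = p_x/p_y = 12/(5/3) = 7.2.
So (2/1)·y/x = 7.2, i.e. y = 3.6·x.
Substitute into the budget 12·x + (5/3)·y = 90: 18·x = 90, so x* = 5.
Then y* = 3.6·5 = 18.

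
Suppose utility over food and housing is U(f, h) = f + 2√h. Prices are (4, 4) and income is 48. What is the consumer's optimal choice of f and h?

f* = 11, h* = 1

MU_f = 1, MU_h = 2/(2√h).
MRS = 1 ÷ (2/(2√h)).
Tangency: set MRS = p_f/p_h = 4/4 = 1.
MRS depends only on h: √h = 1 ⇒ √h = 1 ⇒ h* = 1.
From the budget, 4·f = 48 − 4·1 = 44, so f* = 11.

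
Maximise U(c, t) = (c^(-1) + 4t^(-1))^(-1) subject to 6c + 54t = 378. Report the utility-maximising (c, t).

c* = 9, t* = 6

For CES with ρ = -1, MRS = (1/4)·(t/c)^2.
Tangency: set MRS = p_c/p_t = 6/54 = 1/9.
So (t/c)^2 = 4/9; taking the square root, t/c = 2/3, i.e. t = (2/3)·c.
Substitute into the budget 6·c + 54·t = 378: 42·c = 378, so c* = 9 and t* = (2/3)·9 = 6.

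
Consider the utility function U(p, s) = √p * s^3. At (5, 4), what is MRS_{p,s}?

MRS = 2/15

MU_p = 0.5·p^(-0.5)·s^3 and MU_s = 3·√p·s^2.
MRS = MU_p/MU_s = (1/6)·s/p.
At (5, 4): MRS = 2/15.
So at (5, 4) the consumer would give up 2/15 units of s for one more unit of p.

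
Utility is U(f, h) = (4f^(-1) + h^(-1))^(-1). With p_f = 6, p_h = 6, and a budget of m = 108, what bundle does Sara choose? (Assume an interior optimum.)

f* = 12, h* = 6

For CES with ρ = -1, MRS = (4/1)·(h/f)^2.
Tangency: set MRS = p_f/p_h = 6/6 = 1.
So (h/f)^2 = 0.25; taking the square root, h/f = 0.5, i.e. h = 0.5·f.
Substitute into the budget 6·f + 6·h = 108: 9·f = 108, so f* = 12 and h* = 0.5·12 = 6.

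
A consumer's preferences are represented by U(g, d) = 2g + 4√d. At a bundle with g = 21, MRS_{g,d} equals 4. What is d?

d = 16

MU_g = 2, MU_d = 4/(2√d).
MRS = 2 ÷ (4/(2√d)).
MRS depends only on d: √d = 4 ⇒ √d = 4 ⇒ d = 16.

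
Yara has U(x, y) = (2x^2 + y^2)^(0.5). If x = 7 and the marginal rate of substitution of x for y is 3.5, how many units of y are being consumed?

y = 4

For CES with ρ = 2, MRS = (2/1)·(y/x)^(-1).
Setting (2/1)·(y/7)^(-1) = 3.5 gives (y/7)^(-1) = 1.75, so y/7 = 4/7 and y = 4.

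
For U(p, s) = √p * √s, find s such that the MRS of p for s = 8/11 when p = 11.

s = 8

MU_p = 0.5·p^(-0.5)·√s and MU_s = 0.5·√p·s^(-0.5).
MRS = MU_p/MU_s = s/p.
Substitute p = 11: MRS = s/11. Setting s/11 = 8/11 gives s = (8/11)·11 = 8.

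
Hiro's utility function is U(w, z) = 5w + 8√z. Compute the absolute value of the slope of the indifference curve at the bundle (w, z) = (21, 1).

MRS = 1.25

MU_w = 5, MU_z = 8/(2√z).
MRS = 5 ÷ (8/(2√z)).
At (21, 1): MRS = 1.25.
That is, one extra unit of w is worth 1.25 units of z at the margin.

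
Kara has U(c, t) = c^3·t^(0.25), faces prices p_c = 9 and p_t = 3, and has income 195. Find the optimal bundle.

c* = 20, t* = 5

MU_c = 3·c^2·t^(0.25) and MU_t = 0.25·c^3·t^(-0.75).
MRS = MU_c/MU_t = (12)·t/c.
Tangency: set MRS = p_c/p_t = 9/3 = 3.
So (12)·t/c = 3, i.e. t = 0.25·c.
Substitute into the budget 9·c + 3·t = 195: 9.75·c = 195, so c* = 20.
Then t* = 0.25·20 = 5.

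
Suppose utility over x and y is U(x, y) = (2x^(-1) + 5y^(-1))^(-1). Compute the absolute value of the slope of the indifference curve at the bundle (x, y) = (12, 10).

For CES with ρ = -1, MRS = (2/5)·(y/x)^2.
At (12, 10): MRS = 5/18.
So at (12, 10) the consumer would give up 5/18 units of y for one more unit of x.

MRS = 5/18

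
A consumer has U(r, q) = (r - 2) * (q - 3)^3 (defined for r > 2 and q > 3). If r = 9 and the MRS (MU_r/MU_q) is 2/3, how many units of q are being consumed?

q = 17

MU_r = (q−3)^3, MU_q = 3·(r−2)·(q−3)^2.
MRS = (1/3)·(q−3)/(r−2).
Substitute r = 9: MRS = (q − 3)/21. Setting this equal to 2/3 gives q − 3 = (2/3)·21 = 14, so q = 17.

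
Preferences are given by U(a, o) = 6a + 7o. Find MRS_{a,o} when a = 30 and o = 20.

MU_a = 6, MU_o = 7, so MRS = 6/7 at every bundle.
At (30, 20): MRS = 6/7.
So at (30, 20) the consumer would give up 6/7 units of o for one more unit of a.

MRS = 6/7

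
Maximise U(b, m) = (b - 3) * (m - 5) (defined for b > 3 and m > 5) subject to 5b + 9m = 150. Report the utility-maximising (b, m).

b* = 12, m* = 10

MU_b = (m−5), MU_m = (b−3).
MRS = (m−5)/(b−3).
Tangency: set MRS = p_b/p_m = 5/9.
So (m − 5)/(b − 3) = 5/9, i.e. (m − 5) = (5/9)·(b − 3).
Rewrite the budget in excess-of-subsistence terms: 5·(b − 3) + 9·(m − 5) = 150 − 5·3 − 9·5 = 90.
Substituting, 10·(b − 3) = 90, so b − 3 = 9 and b* = 12.
Then m − 5 = (5/9)·9 = 5, so m* = 10.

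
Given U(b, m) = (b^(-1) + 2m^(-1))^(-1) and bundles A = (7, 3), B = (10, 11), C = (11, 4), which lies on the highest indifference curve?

Evaluate utility at each bundle:
U(A) = 1.235.
U(B) = 3.548.
U(C) = 1.692.
Highest utility is B, so B ≻ C ≻ A.

Bundle B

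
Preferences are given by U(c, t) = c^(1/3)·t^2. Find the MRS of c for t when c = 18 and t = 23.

MRS = 23/108

MU_c = 1/3·c^(-2/3)·t^2 and MU_t = 2·c^(1/3)·t.
MRS = MU_c/MU_t = (1/6)·t/c.
At (18, 23): MRS = 23/108.
The indifference curve has slope −23/108 at this bundle.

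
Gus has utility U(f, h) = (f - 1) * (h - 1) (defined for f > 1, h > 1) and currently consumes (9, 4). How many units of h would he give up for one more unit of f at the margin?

MU_f = (h−1), MU_h = (f−1).
MRS = (h−1)/(f−1).
At (9, 4): MRS = 0.375.
So at (9, 4) the consumer would give up 0.375 units of h for one more unit of f.

MRS = 0.375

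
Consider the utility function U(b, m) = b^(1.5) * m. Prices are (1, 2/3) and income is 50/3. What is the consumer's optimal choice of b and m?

b* = 10, m* = 10

MU_b = 1.5·√b·m and MU_m = b^(1.5).
MRS = MU_b/MU_m = (1.5)·m/b.
Tangency: set MRS = p_b/p_m = 1/(2/3) = 1.5.
So (1.5)·m/b = 1.5, i.e. m = b.
Substitute into the budget 1·b + (2/3)·m = 50/3: (5/3)·b = 50/3, so b* = 10.
Then m* = 10.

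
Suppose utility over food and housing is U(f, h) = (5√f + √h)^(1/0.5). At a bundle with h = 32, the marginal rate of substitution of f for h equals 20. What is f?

For CES with ρ = 0.5, MRS = (5/1)·√(h/f).
Setting (5/1)·√(32/f) = 20 gives √(32/f) = 4, so 32/f = 16 and f = 2.

f = 2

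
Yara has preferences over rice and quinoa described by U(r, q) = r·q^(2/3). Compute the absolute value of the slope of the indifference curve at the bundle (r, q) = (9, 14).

MU_r = q^(2/3) and MU_q = 2/3·r·q^(-1/3).
MRS = MU_r/MU_q = (1.5)·q/r.
At (9, 14): MRS = 7/3.
That is, one extra unit of r is worth 7/3 units of q at the margin.

MRS = 7/3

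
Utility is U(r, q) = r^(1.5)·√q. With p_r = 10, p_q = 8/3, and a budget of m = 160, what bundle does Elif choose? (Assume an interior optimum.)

MU_r = 1.5·√r·√q and MU_q = 0.5·r^(1.5)·q^(-0.5).
MRS = MU_r/MU_q = (3)·q/r.
Tangency: set MRS = p_r/p_q = 10/(8/3) = 3.75.
So (3)·q/r = 3.75, i.e. q = 1.25·r.
Substitute into the budget 10·r + (8/3)·q = 160: (40/3)·r = 160, so r* = 12.
Then q* = 1.25·12 = 15.

r* = 12, q* = 15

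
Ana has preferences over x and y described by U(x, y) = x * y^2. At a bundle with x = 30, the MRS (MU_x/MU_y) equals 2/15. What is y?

MU_x = y^2 and MU_y = 2·x·y.
MRS = MU_x/MU_y = (1/2)·y/x.
Substitute x = 30: MRS = y/60. Setting y/60 = 2/15 gives y = (2/15)·60 = 8.

y = 8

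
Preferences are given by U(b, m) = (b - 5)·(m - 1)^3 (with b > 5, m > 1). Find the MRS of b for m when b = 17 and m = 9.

MRS = 2/9

MU_b = (m−1)^3, MU_m = 3·(b−5)·(m−1)^2.
MRS = (1/3)·(m−1)/(b−5).
At (17, 9): MRS = 2/9.
So at (17, 9) the consumer would give up 2/9 units of m for one more unit of b.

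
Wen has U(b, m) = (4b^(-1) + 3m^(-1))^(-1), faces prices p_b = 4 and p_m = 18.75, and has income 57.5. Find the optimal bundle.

b* = 5, m* = 2

For CES with ρ = -1, MRS = (4/3)·(m/b)^2.
Tangency: set MRS = p_b/p_m = 4/18.75 = 16/75.
So (m/b)^2 = 4/25; taking the square root, m/b = 0.4, i.e. m = 0.4·b.
Substitute into the budget 4·b + 18.75·m = 57.5: 11.5·b = 57.5, so b* = 5 and m* = 0.4·5 = 2.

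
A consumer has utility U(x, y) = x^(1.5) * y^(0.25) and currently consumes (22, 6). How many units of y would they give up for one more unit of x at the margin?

MRS = 18/11

MU_x = 1.5·√x·y^(0.25) and MU_y = 0.25·x^(1.5)·y^(-0.75).
MRS = MU_x/MU_y = (6)·y/x.
At (22, 6): MRS = 18/11.
So at (22, 6) the consumer would give up 18/11 units of y for one more unit of x.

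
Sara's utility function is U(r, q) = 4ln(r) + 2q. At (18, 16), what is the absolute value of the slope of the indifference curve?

MRS = 1/9

MU_r = 4/r, MU_q = 2.
MRS = 4/r ÷ 2.
At (18, 16): MRS = 1/9.
The indifference curve has slope −1/9 at this bundle.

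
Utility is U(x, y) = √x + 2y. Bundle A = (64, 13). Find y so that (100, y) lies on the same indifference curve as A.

y = 12

U(64, 13) = 34.
Set U(100, y) = 34 and solve.
With x = 100: √100 = 10, so 2y = 34 − 10 = 24 and y = 12.
Check: U(100, 12) = 34.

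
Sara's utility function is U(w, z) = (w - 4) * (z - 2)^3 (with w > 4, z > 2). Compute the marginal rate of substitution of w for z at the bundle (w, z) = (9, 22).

MRS = 4/3

MU_w = (z−2)^3, MU_z = 3·(w−4)·(z−2)^2.
MRS = (1/3)·(z−2)/(w−4).
At (9, 22): MRS = 4/3.
The indifference curve has slope −4/3 at this bundle.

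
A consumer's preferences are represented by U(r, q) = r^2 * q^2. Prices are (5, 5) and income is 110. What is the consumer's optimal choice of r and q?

r* = 11, q* = 11

MU_r = 2·r·q^2 and MU_q = 2·r^2·q.
MRS = MU_r/MU_q = q/r.
Tangency: set MRS = p_r/p_q = 5/5 = 1.
So q/r = 1, i.e. q = r.
Substitute into the budget 5·r + 5·q = 110: 10·r = 110, so r* = 11.
Then q* = 11.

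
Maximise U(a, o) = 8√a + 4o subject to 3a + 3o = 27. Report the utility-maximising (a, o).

MU_a = 8/(2√a), MU_o = 4.
MRS = 8/(2√a) ÷ 4.
Tangency: set MRS = p_a/p_o = 3/3 = 1.
MRS depends only on a: 1/√a = 1 ⇒ √a = 1/1 = 1 ⇒ a* = 1.
From the budget, 3·o = 27 − 3·1 = 24, so o* = 8.

a* = 1, o* = 8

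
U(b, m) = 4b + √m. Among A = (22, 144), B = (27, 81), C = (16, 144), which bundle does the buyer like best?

Evaluate utility at each bundle:
U(A) = 100.000.
U(B) = 117.000.
U(C) = 76.000.
Highest utility is B, so B ≻ A ≻ C.

Bundle B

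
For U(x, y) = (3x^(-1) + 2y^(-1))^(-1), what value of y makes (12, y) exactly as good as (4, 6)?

U depends on (x, y) only through S = 3x^(-1) + 2y^(-1), so equal utility means equal S. At (4, 6): S = 13/12.
With x = 12: 3·12^(-1) = 0.25, so 2y^(-1) = 13/12 − 0.25 = 5/6, i.e. y^(-1) = 5/12.
Hence y = 1/(5/12) = 2.4.
Check: U(12, 2.4) = 0.9231.

y = 2.4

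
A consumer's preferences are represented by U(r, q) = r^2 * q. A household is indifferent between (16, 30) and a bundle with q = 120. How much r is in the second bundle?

U(16, 30) = 7680.
Set U(r, 120) = 7680 and solve.
With q = 120: r^2 = 7680/120 = 64; taking the square root, r = 8.
Check: U(8, 120) = 7680.

r = 8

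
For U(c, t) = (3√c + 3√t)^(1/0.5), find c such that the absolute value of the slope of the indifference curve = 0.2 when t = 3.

c = 75

For CES with ρ = 0.5, MRS = √(t/c).
Setting √(3/c) = 0.2 gives 3/c = 1/25 and c = 75.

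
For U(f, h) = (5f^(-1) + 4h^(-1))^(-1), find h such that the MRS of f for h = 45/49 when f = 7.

h = 6

For CES with ρ = -1, MRS = (5/4)·(h/f)^2.
Setting (5/4)·(h/7)^2 = 45/49 gives (h/7)^2 = 36/49, so h/7 = 6/7 and h = 6.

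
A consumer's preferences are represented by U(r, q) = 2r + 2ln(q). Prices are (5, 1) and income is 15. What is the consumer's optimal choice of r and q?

r* = 2, q* = 5

MU_r = 2, MU_q = 2/q.
MRS = 2 ÷ (2/q).
Tangency: set MRS = p_r/p_q = 5/1 = 5.
MRS depends only on q: q = 5 ⇒ q* = 5.
From the budget, 5·r = 15 − 1·5 = 10, so r* = 2.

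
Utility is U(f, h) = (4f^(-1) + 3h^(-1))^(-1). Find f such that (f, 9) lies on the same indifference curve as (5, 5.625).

U depends on (f, h) only through S = 4f^(-1) + 3h^(-1), so equal utility means equal S. At (5, 5.625): S = 4/3.
With h = 9: 3·9^(-1) = 1/3, so 4f^(-1) = 4/3 − 1/3 = 1, i.e. f^(-1) = 0.25.
Hence f = 1/0.25 = 4.
Check: U(4, 9) = 0.75.

f = 4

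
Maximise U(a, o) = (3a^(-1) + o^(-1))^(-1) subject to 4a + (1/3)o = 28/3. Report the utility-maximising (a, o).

a* = 2, o* = 4

For CES with ρ = -1, MRS = (3/1)·(o/a)^2.
Tangency: set MRS = p_a/p_o = 4/(1/3) = 12.
So (o/a)^2 = 4; taking the square root, o/a = 2, i.e. o = 2·a.
Substitute into the budget 4·a + (1/3)·o = 28/3: (14/3)·a = 28/3, so a* = 2 and o* = 2·2 = 4.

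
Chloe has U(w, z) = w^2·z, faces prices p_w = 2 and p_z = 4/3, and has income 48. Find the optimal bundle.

w* = 16, z* = 12

MU_w = 2·w·z and MU_z = w^2.
MRS = MU_w/MU_z = (2/1)·z/w.
Tangency: set MRS = p_w/p_z = 2/(4/3) = 1.5.
So (2/1)·z/w = 1.5, i.e. z = 0.75·w.
Substitute into the budget 2·w + (4/3)·z = 48: 3·w = 48, so w* = 16.
Then z* = 0.75·16 = 12.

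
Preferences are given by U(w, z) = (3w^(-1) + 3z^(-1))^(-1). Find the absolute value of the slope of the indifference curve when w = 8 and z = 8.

MRS = 1

For CES with ρ = -1, MRS = (z/w)^2.
At (8, 8): MRS = 1.
So at (8, 8) the consumer would give up 1 units of z for one more unit of w.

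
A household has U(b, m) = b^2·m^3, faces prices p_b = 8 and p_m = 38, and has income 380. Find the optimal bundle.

MU_b = 2·b·m^3 and MU_m = 3·b^2·m^2.
MRS = MU_b/MU_m = (2/3)·m/b.
Tangency: set MRS = p_b/p_m = 8/38 = 4/19.
So (2/3)·m/b = 4/19, i.e. m = (6/19)·b.
Substitute into the budget 8·b + 38·m = 380: 20·b = 380, so b* = 19.
Then m* = (6/19)·19 = 6.

b* = 19, m* = 6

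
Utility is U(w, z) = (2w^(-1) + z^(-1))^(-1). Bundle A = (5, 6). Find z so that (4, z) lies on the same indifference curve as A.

U depends on (w, z) only through S = 2w^(-1) + z^(-1), so equal utility means equal S. At (5, 6): S = 17/30.
With w = 4: 2·4^(-1) = 0.5, so z^(-1) = 17/30 − 0.5 = 1/15.
Hence z = 1/(1/15) = 15.
Check: U(4, 15) = 1.7647.

z = 15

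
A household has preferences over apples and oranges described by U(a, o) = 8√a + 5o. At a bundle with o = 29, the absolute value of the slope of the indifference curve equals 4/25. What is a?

MU_a = 8/(2√a), MU_o = 5.
MRS = 8/(2√a) ÷ 5.
MRS depends only on a: 0.8/√a = 4/25 ⇒ √a = 0.8/(4/25) = 5 ⇒ a = 25.

a = 25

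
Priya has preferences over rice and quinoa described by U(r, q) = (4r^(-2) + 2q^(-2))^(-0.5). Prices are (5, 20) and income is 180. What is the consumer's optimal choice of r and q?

r* = 12, q* = 6

For CES with ρ = -2, MRS = (4/2)·(q/r)^3.
Tangency: set MRS = p_r/p_q = 5/20 = 0.25.
So (q/r)^3 = 0.125; taking the cube root, q/r = 0.5, i.e. q = 0.5·r.
Substitute into the budget 5·r + 20·q = 180: 15·r = 180, so r* = 12 and q* = 0.5·12 = 6.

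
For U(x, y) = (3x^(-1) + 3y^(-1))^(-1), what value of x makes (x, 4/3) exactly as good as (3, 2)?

U depends on (x, y) only through S = 3x^(-1) + 3y^(-1), so equal utility means equal S. At (3, 2): S = 2.5.
With y = 4/3: 3·(4/3)^(-1) = 2.25, so 3x^(-1) = 2.5 − 2.25 = 0.25, i.e. x^(-1) = 1/12.
Hence x = 1/(1/12) = 12.
Check: U(12, 4/3) = 0.4.

x = 12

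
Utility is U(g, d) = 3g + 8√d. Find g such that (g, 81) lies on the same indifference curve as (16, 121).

g = 64/3

U(16, 121) = 136.
Set U(g, 81) = 136 and solve.
With d = 81: √81 = 9, so 3g = 136 − 8·9 = 64 and g = 64/3.
Check: U(64/3, 81) = 136.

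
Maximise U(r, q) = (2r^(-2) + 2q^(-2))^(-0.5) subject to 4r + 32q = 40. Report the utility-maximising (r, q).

For CES with ρ = -2, MRS = (q/r)^3.
Tangency: set MRS = p_r/p_q = 4/32 = 0.125.
So (q/r)^3 = 0.125; taking the cube root, q/r = 0.5, i.e. q = 0.5·r.
Substitute into the budget 4·r + 32·q = 40: 20·r = 40, so r* = 2 and q* = 0.5·2 = 1.

r* = 2, q* = 1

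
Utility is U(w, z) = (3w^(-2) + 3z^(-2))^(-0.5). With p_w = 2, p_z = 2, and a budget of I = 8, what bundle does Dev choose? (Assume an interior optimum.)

w* = 2, z* = 2

For CES with ρ = -2, MRS = (z/w)^3.
Tangency: set MRS = p_w/p_z = 2/2 = 1.
So (z/w)^3 = 1; taking the cube root, z/w = 1, i.e. z = w.
Substitute into the budget 2·w + 2·z = 8: 4·w = 8, so w* = 2 and z* = 2.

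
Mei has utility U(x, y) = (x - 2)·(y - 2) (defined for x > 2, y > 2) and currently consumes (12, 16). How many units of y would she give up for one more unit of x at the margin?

MU_x = (y−2), MU_y = (x−2).
MRS = (y−2)/(x−2).
At (12, 16): MRS = 1.4.
So at (12, 16) the consumer would give up 1.4 units of y for one more unit of x.

MRS = 1.4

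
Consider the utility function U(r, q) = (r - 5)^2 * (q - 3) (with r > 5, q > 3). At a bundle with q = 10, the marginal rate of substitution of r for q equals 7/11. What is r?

MU_r = 2·(r−5)·(q−3), MU_q = (r−5)^2.
MRS = (2/1)·(q−3)/(r−5).
Substitute q = 10: MRS = 14/(r − 5). Setting this equal to 7/11 gives r − 5 = 14/(7/11) = 22, so r = 27.

r = 27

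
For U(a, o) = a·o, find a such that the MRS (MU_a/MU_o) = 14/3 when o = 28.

MU_a = o and MU_o = a.
MRS = MU_a/MU_o = o/a.
Substitute o = 28: MRS = 28/a. Setting 28/a = 14/3 gives a = 28/(14/3) = 6.

a = 6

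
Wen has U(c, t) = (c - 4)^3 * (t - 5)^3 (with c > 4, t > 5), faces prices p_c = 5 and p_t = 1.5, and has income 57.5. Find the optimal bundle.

c* = 7, t* = 15

MU_c = 3·(c−4)^2·(t−5)^3, MU_t = 3·(c−4)^3·(t−5)^2.
MRS = (t−5)/(c−4).
Tangency: set MRS = p_c/p_t = 5/1.5 = 10/3.
So (t − 5)/(c − 4) = 10/3, i.e. (t − 5) = (10/3)·(c − 4).
Rewrite the budget in excess-of-subsistence terms: 5·(c − 4) + 1.5·(t − 5) = 57.5 − 5·4 − 1.5·5 = 30.
Substituting, 10·(c − 4) = 30, so c − 4 = 3 and c* = 7.
Then t − 5 = (10/3)·3 = 10, so t* = 15.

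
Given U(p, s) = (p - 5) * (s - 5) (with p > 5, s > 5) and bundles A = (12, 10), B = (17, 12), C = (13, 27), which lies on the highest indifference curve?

Bundle C

Evaluate utility at each bundle:
U(A) = 35.
U(B) = 84.
U(C) = 176.
Highest utility is C, so C ≻ B ≻ A.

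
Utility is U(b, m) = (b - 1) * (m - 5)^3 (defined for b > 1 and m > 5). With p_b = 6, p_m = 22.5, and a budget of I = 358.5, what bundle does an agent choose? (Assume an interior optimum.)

b* = 11, m* = 13

MU_b = (m−5)^3, MU_m = 3·(b−1)·(m−5)^2.
MRS = (1/3)·(m−5)/(b−1).
Tangency: set MRS = p_b/p_m = 6/22.5 = 4/15.
So (1/3)·(m − 5)/(b − 1) = 4/15, i.e. (m − 5) = 0.8·(b − 1).
Rewrite the budget in excess-of-subsistence terms: 6·(b − 1) + 22.5·(m − 5) = 358.5 − 6·1 − 22.5·5 = 240.
Substituting, 24·(b − 1) = 240, so b − 1 = 10 and b* = 11.
Then m − 5 = 0.8·10 = 8, so m* = 13.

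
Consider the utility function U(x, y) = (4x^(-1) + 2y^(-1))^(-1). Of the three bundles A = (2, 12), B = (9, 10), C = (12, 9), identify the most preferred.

Evaluate utility at each bundle:
U(A) = 0.462.
U(B) = 1.552.
U(C) = 1.800.
Highest utility is C, so C ≻ B ≻ A.

Bundle C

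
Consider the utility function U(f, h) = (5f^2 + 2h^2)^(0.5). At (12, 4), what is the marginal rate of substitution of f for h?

For CES with ρ = 2, MRS = (5/2)·(h/f)^(-1).
At (12, 4): MRS = 7.5.
The indifference curve has slope −7.5 at this bundle.

MRS = 7.5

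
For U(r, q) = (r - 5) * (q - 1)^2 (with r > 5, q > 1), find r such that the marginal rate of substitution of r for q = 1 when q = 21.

MU_r = (q−1)^2, MU_q = 2·(r−5)·(q−1).
MRS = (1/2)·(q−1)/(r−5).
Substitute q = 21: MRS = 10/(r − 5). Setting this equal to 1 gives r − 5 = 10/1 = 10, so r = 15.

r = 15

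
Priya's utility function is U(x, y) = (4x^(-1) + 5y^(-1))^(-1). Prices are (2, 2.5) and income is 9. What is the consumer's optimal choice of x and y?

For CES with ρ = -1, MRS = (4/5)·(y/x)^2.
Tangency: set MRS = p_x/p_y = 2/2.5 = 0.8.
So (y/x)^2 = 1; taking the square root, y/x = 1, i.e. y = x.
Substitute into the budget 2·x + 2.5·y = 9: 4.5·x = 9, so x* = 2 and y* = 2.

x* = 2, y* = 2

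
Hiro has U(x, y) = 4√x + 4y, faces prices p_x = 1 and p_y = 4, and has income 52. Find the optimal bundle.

x* = 4, y* = 12

MU_x = 4/(2√x), MU_y = 4.
MRS = 4/(2√x) ÷ 4.
Tangency: set MRS = p_x/p_y = 1/4 = 0.25.
MRS depends only on x: 0.5/√x = 0.25 ⇒ √x = 0.5/0.25 = 2 ⇒ x* = 4.
From the budget, 4·y = 52 − 1·4 = 48, so y* = 12.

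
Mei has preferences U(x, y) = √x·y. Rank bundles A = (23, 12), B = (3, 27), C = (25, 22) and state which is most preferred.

Bundle C

Evaluate utility at each bundle:
U(A) = 57.550.
U(B) = 46.765.
U(C) = 110.000.
Highest utility is C, so C ≻ A ≻ B.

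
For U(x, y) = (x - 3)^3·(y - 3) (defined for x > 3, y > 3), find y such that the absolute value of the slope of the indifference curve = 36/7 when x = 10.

y = 15

MU_x = 3·(x−3)^2·(y−3), MU_y = (x−3)^3.
MRS = (3/1)·(y−3)/(x−3).
Substitute x = 10: MRS = (y − 3)/(7/3). Setting this equal to 36/7 gives y − 3 = (36/7)·(7/3) = 12, so y = 15.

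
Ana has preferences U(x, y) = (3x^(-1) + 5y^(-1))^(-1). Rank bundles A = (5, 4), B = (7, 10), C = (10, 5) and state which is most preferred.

Bundle B

Evaluate utility at each bundle:
U(A) = 0.541.
U(B) = 1.077.
U(C) = 0.769.
Highest utility is B, so B ≻ C ≻ A.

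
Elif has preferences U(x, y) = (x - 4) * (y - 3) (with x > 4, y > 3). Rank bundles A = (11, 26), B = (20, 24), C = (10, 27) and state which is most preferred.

Evaluate utility at each bundle:
U(A) = 161.
U(B) = 336.
U(C) = 144.
Highest utility is B, so B ≻ A ≻ C.

Bundle B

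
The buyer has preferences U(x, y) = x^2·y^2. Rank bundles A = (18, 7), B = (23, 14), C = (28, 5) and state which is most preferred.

Bundle B

Evaluate utility at each bundle:
U(A) = 15876.
U(B) = 103684.
U(C) = 19600.
Highest utility is B, so B ≻ C ≻ A.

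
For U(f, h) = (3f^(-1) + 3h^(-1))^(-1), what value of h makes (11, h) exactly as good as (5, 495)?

U depends on (f, h) only through S = 3f^(-1) + 3h^(-1), so equal utility means equal S. At (5, 495): S = 20/33.
With f = 11: 3·11^(-1) = 3/11, so 3h^(-1) = 20/33 − 3/11 = 1/3, i.e. h^(-1) = 1/9.
Hence h = 1/(1/9) = 9.
Check: U(11, 9) = 1.65.

h = 9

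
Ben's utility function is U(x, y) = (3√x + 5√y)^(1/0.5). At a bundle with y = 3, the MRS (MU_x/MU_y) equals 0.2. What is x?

x = 27

For CES with ρ = 0.5, MRS = (3/5)·√(y/x).
Setting (3/5)·√(3/x) = 0.2 gives √(3/x) = 1/3, so 3/x = 1/9 and x = 27.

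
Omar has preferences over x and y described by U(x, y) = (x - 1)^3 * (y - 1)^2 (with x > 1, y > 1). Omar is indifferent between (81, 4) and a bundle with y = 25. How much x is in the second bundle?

x = 21

U(81, 4) = 4608000.
Set U(x, 25) = 4608000 and solve.
With y = 25: (25 − 1)^2 = 576, so (x − 1)^3 = 4608000/576 = 8000.
Taking the cube root (with x > 1): x − 1 = 20, so x = 21.
Check: U(21, 25) = 4608000.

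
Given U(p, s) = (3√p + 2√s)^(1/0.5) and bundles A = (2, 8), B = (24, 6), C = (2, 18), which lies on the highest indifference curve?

Bundle B

Evaluate utility at each bundle:
U(A) = 98.000.
U(B) = 384.000.
U(C) = 162.000.
Highest utility is B, so B ≻ C ≻ A.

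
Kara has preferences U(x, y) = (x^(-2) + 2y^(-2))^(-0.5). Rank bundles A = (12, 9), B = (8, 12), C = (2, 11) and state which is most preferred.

Evaluate utility at each bundle:
U(A) = 5.622.
U(B) = 5.821.
U(C) = 1.937.
Highest utility is B, so B ≻ A ≻ C.

Bundle B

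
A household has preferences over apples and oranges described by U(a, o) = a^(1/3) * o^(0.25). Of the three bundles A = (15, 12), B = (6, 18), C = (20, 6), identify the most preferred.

Bundle A

Evaluate utility at each bundle:
U(A) = 4.590.
U(B) = 3.743.
U(C) = 4.248.
Highest utility is A, so A ≻ C ≻ B.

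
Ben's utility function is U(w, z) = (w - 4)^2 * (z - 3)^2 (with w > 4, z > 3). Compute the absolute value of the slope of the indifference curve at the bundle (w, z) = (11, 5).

MU_w = 2·(w−4)·(z−3)^2, MU_z = 2·(w−4)^2·(z−3).
MRS = (z−3)/(w−4).
At (11, 5): MRS = 2/7.
That is, one extra unit of w is worth 2/7 units of z at the margin.

MRS = 2/7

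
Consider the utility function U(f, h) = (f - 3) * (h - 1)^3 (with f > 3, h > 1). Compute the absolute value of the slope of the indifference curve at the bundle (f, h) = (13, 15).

MRS = 7/15

MU_f = (h−1)^3, MU_h = 3·(f−3)·(h−1)^2.
MRS = (1/3)·(h−1)/(f−3).
At (13, 15): MRS = 7/15.
The indifference curve has slope −7/15 at this bundle.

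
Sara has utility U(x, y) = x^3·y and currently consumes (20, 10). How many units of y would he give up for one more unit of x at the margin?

MRS = 1.5

MU_x = 3·x^2·y and MU_y = x^3.
MRS = MU_x/MU_y = (3/1)·y/x.
At (20, 10): MRS = 1.5.
That is, one extra unit of x is worth 1.5 units of y at the margin.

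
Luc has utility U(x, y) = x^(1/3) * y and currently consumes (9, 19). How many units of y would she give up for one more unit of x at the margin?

MRS = 19/27

MU_x = 1/3·x^(-2/3)·y and MU_y = x^(1/3).
MRS = MU_x/MU_y = (1/3)·y/x.
At (9, 19): MRS = 19/27.
That is, one extra unit of x is worth 19/27 units of y at the margin.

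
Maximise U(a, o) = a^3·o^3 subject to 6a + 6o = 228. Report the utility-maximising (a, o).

a* = 19, o* = 19

MU_a = 3·a^2·o^3 and MU_o = 3·a^3·o^2.
MRS = MU_a/MU_o = o/a.
Tangency: set MRS = p_a/p_o = 6/6 = 1.
So o/a = 1, i.e. o = a.
Substitute into the budget 6·a + 6·o = 228: 12·a = 228, so a* = 19.
Then o* = 19.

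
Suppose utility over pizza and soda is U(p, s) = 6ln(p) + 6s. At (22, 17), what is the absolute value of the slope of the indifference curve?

MRS = 1/22

MU_p = 6/p, MU_s = 6.
MRS = 6/p ÷ 6.
At (22, 17): MRS = 1/22.
So at (22, 17) the consumer would give up 1/22 units of s for one more unit of p.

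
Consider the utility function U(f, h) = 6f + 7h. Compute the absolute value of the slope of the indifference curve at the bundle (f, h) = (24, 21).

MU_f = 6, MU_h = 7, so MRS = 6/7 at every bundle.
At (24, 21): MRS = 6/7.
The indifference curve has slope −6/7 at this bundle.

MRS = 6/7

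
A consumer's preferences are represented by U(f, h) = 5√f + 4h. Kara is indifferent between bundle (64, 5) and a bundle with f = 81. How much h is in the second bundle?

h = 3.75

U(64, 5) = 60.
Set U(81, h) = 60 and solve.
With f = 81: √81 = 9, so 4h = 60 − 5·9 = 15 and h = 3.75.
Check: U(81, 3.75) = 60.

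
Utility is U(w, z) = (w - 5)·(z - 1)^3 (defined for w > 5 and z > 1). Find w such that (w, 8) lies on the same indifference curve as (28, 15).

U(28, 15) = 63112.
Set U(w, 8) = 63112 and solve.
With z = 8: (8 − 1)^3 = 343, so (w − 5) = 63112/343 = 184.
So w = 5 + 184 = 189.
Check: U(189, 8) = 63112.

w = 189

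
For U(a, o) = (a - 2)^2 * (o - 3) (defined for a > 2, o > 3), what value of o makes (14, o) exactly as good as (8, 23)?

U(8, 23) = 720.
Set U(14, o) = 720 and solve.
With a = 14: (14 − 2)^2 = 144, so (o − 3) = 720/144 = 5.
So o = 3 + 5 = 8.
Check: U(14, 8) = 720.

o = 8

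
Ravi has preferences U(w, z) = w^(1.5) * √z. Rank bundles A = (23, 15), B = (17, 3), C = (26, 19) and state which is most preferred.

Bundle C

Evaluate utility at each bundle:
U(A) = 427.206.
U(B) = 121.404.
U(C) = 577.879.
Highest utility is C, so C ≻ A ≻ B.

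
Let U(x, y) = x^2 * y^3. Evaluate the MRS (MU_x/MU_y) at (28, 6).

MRS = 1/7

MU_x = 2·x·y^3 and MU_y = 3·x^2·y^2.
MRS = MU_x/MU_y = (2/3)·y/x.
At (28, 6): MRS = 1/7.
The indifference curve has slope −1/7 at this bundle.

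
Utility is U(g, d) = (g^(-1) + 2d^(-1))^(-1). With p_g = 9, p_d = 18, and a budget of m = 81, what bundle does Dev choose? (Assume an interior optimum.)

For CES with ρ = -1, MRS = (1/2)·(d/g)^2.
Tangency: set MRS = p_g/p_d = 9/18 = 0.5.
So (d/g)^2 = 1; taking the square root, d/g = 1, i.e. d = g.
Substitute into the budget 9·g + 18·d = 81: 27·g = 81, so g* = 3 and d* = 3.

g* = 3, d* = 3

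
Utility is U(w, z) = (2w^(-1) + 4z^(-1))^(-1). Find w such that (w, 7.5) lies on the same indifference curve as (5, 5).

U depends on (w, z) only through S = 2w^(-1) + 4z^(-1), so equal utility means equal S. At (5, 5): S = 1.2.
With z = 7.5: 4·7.5^(-1) = 8/15, so 2w^(-1) = 1.2 − 8/15 = 2/3, i.e. w^(-1) = 1/3.
Hence w = 1/(1/3) = 3.
Check: U(3, 7.5) = 0.8333.

w = 3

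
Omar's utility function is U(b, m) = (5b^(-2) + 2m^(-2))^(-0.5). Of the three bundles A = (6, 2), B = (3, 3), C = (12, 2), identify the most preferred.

Bundle C

Evaluate utility at each bundle:
U(A) = 1.251.
U(B) = 1.134.
U(C) = 1.368.
Highest utility is C, so C ≻ A ≻ B.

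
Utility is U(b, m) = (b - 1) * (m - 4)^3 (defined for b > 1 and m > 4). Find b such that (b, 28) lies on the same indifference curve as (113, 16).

b = 15

U(113, 16) = 193536.
Set U(b, 28) = 193536 and solve.
With m = 28: (28 − 4)^3 = 13824, so (b − 1) = 193536/13824 = 14.
So b = 1 + 14 = 15.
Check: U(15, 28) = 193536.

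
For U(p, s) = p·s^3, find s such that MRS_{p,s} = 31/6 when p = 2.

MU_p = s^3 and MU_s = 3·p·s^2.
MRS = MU_p/MU_s = (1/3)·s/p.
Substitute p = 2: MRS = s/6. Setting s/6 = 31/6 gives s = (31/6)·6 = 31.

s = 31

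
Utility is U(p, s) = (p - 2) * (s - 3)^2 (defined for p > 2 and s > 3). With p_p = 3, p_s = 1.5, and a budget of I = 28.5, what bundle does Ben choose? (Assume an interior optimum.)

MU_p = (s−3)^2, MU_s = 2·(p−2)·(s−3).
MRS = (1/2)·(s−3)/(p−2).
Tangency: set MRS = p_p/p_s = 3/1.5 = 2.
So (1/2)·(s − 3)/(p − 2) = 2, i.e. (s − 3) = 4·(p − 2).
Rewrite the budget in excess-of-subsistence terms: 3·(p − 2) + 1.5·(s − 3) = 28.5 − 3·2 − 1.5·3 = 18.
Substituting, 9·(p − 2) = 18, so p − 2 = 2 and p* = 4.
Then s − 3 = 4·2 = 8, so s* = 11.

p* = 4, s* = 11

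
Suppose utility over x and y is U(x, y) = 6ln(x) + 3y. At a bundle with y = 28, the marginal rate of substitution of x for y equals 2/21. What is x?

x = 21

MU_x = 6/x, MU_y = 3.
MRS = 6/x ÷ 3.
MRS depends only on x: 2/x = 2/21 ⇒ x = 2/(2/21) = 21.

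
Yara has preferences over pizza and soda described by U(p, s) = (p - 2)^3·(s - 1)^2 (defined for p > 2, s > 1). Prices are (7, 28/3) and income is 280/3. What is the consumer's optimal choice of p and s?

p* = 8, s* = 4

MU_p = 3·(p−2)^2·(s−1)^2, MU_s = 2·(p−2)^3·(s−1).
MRS = (3/2)·(s−1)/(p−2).
Tangency: set MRS = p_p/p_s = 7/(28/3) = 0.75.
So (3/2)·(s − 1)/(p − 2) = 0.75, i.e. (s − 1) = 0.5·(p − 2).
Rewrite the budget in excess-of-subsistence terms: 7·(p − 2) + (28/3)·(s − 1) = 280/3 − 7·2 − (28/3)·1 = 70.
Substituting, (35/3)·(p − 2) = 70, so p − 2 = 6 and p* = 8.
Then s − 1 = 0.5·6 = 3, so s* = 4.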